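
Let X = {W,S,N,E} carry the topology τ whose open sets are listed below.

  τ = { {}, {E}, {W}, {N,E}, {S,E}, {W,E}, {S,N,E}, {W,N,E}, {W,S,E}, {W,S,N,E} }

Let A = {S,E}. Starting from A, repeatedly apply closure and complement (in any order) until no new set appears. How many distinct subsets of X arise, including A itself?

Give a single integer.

4

cl via duality: int({W,N}) = {W}, so X∖{W} = {S,N,E}
Write k for closure, c for complement:
  1. A     = {S,E}
  2. kA    = {S,N,E}
  3. cA    = {W,N}
  4. ckA   = {W}
applying k or c yields no new set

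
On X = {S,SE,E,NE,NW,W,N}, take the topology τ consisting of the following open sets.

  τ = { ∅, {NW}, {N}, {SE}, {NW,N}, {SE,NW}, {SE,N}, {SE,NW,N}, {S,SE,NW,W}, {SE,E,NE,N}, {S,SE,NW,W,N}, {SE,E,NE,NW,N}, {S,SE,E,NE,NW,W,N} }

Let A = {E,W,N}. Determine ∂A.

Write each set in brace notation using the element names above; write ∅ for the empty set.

{S,E,NE,W}

interior: largest open inside A is {N} (from ∅, {N})
cl via duality: int({S,SE,NE,NW}) = {SE,NW}, so X∖{SE,NW} = {S,E,NE,W,N}
cl∖int = {S,E,NE,W}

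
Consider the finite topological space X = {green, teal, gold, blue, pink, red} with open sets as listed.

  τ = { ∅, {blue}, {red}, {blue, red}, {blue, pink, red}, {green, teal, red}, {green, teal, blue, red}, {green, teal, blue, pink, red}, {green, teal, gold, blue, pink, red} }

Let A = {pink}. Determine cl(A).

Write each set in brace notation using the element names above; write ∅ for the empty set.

{gold, pink}

complement {green, teal, gold, blue, red}; its interior {green, teal, blue, red}; cl(A) = X∖{green, teal, blue, red} = {gold, pink}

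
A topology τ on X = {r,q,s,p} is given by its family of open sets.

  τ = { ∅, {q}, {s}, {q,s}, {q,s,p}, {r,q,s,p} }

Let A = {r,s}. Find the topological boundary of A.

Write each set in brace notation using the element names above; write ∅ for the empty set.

opens ⊆ A: ∅, {s}; union → int = {s}
complement {q,p}; its interior {q}; cl(A) = X∖{q} = {r,s,p}
boundary = {r,s,p} ∖ {s} = {r,p}

{r,p}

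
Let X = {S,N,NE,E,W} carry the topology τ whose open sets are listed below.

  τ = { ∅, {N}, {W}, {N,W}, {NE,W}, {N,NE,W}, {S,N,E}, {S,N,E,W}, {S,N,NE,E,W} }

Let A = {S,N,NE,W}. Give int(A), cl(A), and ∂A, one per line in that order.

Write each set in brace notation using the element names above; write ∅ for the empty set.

int(A) = {N,NE,W}
cl(A)  = {S,N,NE,E,W}
∂A     = {S,E}

interior: largest open inside A is {N,NE,W} (from ∅, {N}, {W}, {NE,W}, {N,W}, {N,NE,W})
cl via duality: int({E}) = ∅, so X∖∅ = {S,N,NE,E,W}
cl∖int = {S,E}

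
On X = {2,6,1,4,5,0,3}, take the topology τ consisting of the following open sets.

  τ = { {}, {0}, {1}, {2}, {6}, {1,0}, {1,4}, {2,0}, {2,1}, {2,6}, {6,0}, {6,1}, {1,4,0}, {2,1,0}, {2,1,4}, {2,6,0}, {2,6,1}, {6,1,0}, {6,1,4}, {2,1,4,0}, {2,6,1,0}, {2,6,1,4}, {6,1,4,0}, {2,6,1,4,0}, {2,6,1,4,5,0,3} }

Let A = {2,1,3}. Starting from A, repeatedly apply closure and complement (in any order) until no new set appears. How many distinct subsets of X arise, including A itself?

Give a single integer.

8

cl via duality: int({6,4,5,0}) = {6,0}, so X∖{6,0} = {2,1,4,5,3}
Write k for closure, c for complement:
  1. A     = {2,1,3}
  2. kA    = {2,1,4,5,3}
  3. cA    = {6,4,5,0}
  4. ckA   = {6,0}
  5. kcA   = {6,4,5,0,3}
  6. kckA  = {6,5,0,3}
  7. ckcA  = {2,1}
  8. ckckA = {2,1,4}
applying k or c yields no new set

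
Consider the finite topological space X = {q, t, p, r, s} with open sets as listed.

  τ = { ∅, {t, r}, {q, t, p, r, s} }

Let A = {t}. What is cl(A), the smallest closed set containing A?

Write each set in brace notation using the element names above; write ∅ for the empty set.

X∖A={q, p, r, s}, int(X∖A)=∅, hence cl(A)={q, t, p, r, s}

{q, t, p, r, s}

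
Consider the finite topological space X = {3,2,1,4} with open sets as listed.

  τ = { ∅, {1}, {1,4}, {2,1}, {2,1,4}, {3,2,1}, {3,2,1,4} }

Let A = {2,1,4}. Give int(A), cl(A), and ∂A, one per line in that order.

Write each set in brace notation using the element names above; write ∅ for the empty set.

int(A) = {2,1,4}
cl(A)  = {3,2,1,4}
∂A     = {3}

interior: largest open inside A is {2,1,4} (from ∅, {1}, {2,1}, {1,4}, {2,1,4})
cl via duality: int({3}) = ∅, so X∖∅ = {3,2,1,4}
cl∖int = {3}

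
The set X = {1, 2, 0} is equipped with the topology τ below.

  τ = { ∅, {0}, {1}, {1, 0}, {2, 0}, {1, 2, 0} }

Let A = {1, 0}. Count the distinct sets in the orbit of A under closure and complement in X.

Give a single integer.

closure: X∖int(X∖A) = X∖∅ = {1, 2, 0}
Let k=closure and c=complement:
  1. A     = {1, 0}
  2. kA    = {1, 2, 0}
  3. cA    = {2}
  4. ckA   = ∅
— saturated at 4

4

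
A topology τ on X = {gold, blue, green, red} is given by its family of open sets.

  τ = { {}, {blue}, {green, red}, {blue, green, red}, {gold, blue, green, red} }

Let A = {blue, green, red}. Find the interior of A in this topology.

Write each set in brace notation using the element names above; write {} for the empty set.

interior: largest open inside A is {blue, green, red} (from {}, {blue}, {green, red}, {blue, green, red})

{blue, green, red}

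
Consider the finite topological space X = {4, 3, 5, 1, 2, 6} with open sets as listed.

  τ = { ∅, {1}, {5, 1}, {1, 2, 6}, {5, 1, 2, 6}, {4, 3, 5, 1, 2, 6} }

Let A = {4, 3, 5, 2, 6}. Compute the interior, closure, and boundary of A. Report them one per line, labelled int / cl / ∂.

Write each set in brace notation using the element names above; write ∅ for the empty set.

int(A) = ∅
cl(A)  = {4, 3, 5, 2, 6}
∂A     = {4, 3, 5, 2, 6}

U open, U⊆A: ∅. int(A) = ⋃ = ∅
X∖A={1}, int(X∖A)={1}, hence cl(A)={4, 3, 5, 2, 6}
∂A: remove int from cl → {4, 3, 5, 2, 6}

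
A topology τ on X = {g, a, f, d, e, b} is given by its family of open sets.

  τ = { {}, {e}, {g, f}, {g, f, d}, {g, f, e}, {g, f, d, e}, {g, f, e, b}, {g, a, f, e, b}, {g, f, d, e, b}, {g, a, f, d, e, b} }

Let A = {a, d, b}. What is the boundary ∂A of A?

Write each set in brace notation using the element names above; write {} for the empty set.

{a, d, b}

open subsets of A: {}; so int(A) = {}
closure: X∖int(X∖A) = X∖{g, f, e} = {a, d, b}
∂A = {a, d, b} minus {} = {a, d, b}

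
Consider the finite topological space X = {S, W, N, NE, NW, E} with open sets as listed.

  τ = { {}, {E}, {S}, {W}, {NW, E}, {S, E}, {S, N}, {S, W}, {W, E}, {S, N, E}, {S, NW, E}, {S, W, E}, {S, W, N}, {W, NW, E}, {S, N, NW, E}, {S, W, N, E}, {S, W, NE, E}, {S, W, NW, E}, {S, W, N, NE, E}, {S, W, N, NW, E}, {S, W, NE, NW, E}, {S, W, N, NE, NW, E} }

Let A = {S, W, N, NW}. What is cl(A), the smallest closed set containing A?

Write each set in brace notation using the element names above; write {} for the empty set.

cl via duality: int({NE, E}) = {E}, so X∖{E} = {S, W, N, NE, NW}

{S, W, N, NE, NW}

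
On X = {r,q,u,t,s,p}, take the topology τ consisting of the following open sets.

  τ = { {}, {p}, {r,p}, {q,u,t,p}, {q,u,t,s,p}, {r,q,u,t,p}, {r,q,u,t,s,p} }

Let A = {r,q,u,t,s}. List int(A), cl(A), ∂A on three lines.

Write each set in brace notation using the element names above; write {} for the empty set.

opens ⊆ A: {}; union → int = {}
complement {p}; its interior {p}; cl(A) = X∖{p} = {r,q,u,t,s}
boundary = {r,q,u,t,s} ∖ {} = {r,q,u,t,s}

int(A) = {}
cl(A)  = {r,q,u,t,s}
∂A     = {r,q,u,t,s}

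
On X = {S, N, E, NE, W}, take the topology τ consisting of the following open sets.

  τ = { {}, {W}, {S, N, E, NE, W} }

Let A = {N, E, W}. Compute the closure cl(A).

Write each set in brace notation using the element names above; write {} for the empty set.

{S, N, E, NE, W}

complement {S, NE}; its interior {}; cl(A) = X∖{} = {S, N, E, NE, W}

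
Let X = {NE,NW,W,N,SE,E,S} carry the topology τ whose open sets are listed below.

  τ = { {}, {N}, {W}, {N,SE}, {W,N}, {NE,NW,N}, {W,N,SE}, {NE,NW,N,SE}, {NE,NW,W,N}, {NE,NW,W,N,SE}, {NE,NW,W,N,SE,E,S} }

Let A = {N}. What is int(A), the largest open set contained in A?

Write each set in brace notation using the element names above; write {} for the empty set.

interior: largest open inside A is {N} (from {}, {N})

{N}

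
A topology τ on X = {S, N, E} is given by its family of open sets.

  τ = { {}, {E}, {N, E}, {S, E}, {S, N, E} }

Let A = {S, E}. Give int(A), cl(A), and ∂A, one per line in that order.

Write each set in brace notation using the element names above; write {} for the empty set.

int(A) = {S, E}
cl(A)  = {S, N, E}
∂A     = {N}

opens ⊆ A: {}, {E}, {S, E}; union → int = {S, E}
complement {N}; its interior {}; cl(A) = X∖{} = {S, N, E}
boundary = {S, N, E} ∖ {S, E} = {N}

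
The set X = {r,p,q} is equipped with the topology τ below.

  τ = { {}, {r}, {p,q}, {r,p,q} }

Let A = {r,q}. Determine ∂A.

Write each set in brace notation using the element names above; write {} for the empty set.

opens ⊆ A: {}, {r}; union → int = {r}
complement {p}; its interior {}; cl(A) = X∖{} = {r,p,q}
boundary = {r,p,q} ∖ {r} = {p,q}

{p,q}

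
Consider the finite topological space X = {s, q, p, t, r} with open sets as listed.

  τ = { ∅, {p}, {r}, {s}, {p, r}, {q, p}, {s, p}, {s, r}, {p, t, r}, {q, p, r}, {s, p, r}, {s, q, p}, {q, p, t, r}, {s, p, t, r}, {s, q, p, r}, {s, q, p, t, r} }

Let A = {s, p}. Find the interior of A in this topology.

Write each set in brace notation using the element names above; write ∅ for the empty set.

interior: largest open inside A is {s, p} (from ∅, {p}, {s}, {s, p})

{s, p}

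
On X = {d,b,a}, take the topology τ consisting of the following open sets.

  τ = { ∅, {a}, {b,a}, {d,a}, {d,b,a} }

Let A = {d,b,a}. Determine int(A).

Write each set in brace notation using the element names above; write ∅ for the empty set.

{d,b,a}

U open, U⊆A: ∅, {a}, {b,a}, {d,a}, {d,b,a}. int(A) = ⋃ = {d,b,a}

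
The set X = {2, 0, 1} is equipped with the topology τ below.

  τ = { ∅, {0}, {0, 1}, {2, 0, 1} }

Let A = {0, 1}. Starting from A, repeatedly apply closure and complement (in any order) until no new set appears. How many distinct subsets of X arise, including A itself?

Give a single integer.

complement {2}; its interior ∅; cl(A) = X∖∅ = {2, 0, 1}
With k = closure, c = complement:
  1. A     = {0, 1}
  2. kA    = {2, 0, 1}
  3. cA    = {2}
  4. ckA   = ∅
k, c of each give nothing new

4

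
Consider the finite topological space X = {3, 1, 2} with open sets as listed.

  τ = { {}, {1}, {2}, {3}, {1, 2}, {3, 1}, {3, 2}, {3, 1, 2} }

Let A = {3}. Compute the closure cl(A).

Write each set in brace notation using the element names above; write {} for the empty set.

{3}

X∖A={1, 2}, int(X∖A)={1, 2}, hence cl(A)={3}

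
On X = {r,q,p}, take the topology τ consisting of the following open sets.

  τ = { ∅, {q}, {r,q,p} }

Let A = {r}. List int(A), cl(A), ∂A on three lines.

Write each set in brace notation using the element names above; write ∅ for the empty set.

interior: largest open inside A is ∅ (from ∅)
cl via duality: int({q,p}) = {q}, so X∖{q} = {r,p}
cl∖int = {r,p}

int(A) = ∅
cl(A)  = {r,p}
∂A     = {r,p}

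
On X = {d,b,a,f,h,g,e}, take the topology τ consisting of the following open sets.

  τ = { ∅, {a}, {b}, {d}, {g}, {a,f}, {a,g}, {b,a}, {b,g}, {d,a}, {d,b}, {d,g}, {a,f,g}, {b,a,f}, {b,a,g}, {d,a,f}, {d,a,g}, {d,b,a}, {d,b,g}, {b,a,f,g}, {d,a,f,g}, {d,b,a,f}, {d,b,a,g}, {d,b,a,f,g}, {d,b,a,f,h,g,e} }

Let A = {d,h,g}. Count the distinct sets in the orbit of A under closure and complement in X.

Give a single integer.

cl via duality: int({b,a,f,e}) = {b,a,f}, so X∖{b,a,f} = {d,h,g,e}
Write k for closure, c for complement:
  1. A     = {d,h,g}
  2. kA    = {d,h,g,e}
  3. cA    = {b,a,f,e}
  4. ckA   = {b,a,f}
  5. kcA   = {b,a,f,h,e}
  6. ckcA  = {d,g}
applying k or c yields no new set

6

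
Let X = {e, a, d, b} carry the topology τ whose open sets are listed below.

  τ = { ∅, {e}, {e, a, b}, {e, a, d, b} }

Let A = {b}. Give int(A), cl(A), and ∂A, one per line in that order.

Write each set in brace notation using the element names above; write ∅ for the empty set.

U open, U⊆A: ∅. int(A) = ⋃ = ∅
X∖A={e, a, d}, int(X∖A)={e}, hence cl(A)={a, d, b}
∂A: remove int from cl → {a, d, b}

int(A) = ∅
cl(A)  = {a, d, b}
∂A     = {a, d, b}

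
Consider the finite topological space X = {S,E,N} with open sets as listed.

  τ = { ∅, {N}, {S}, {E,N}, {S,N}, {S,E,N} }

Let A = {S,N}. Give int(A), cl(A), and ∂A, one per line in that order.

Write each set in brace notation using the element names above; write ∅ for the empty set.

int(A) = {S,N}
cl(A)  = {S,E,N}
∂A     = {E}

interior: largest open inside A is {S,N} (from ∅, {S}, {N}, {S,N})
cl via duality: int({E}) = ∅, so X∖∅ = {S,E,N}
cl∖int = {E}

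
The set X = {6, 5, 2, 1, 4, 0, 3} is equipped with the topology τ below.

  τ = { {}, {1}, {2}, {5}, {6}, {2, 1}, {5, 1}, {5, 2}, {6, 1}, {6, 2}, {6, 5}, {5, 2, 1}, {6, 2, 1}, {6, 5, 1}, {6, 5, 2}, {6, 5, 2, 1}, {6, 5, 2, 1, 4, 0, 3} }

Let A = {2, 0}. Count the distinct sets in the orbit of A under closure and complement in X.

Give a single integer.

6

complement {6, 5, 1, 4, 3}; its interior {6, 5, 1}; cl(A) = X∖{6, 5, 1} = {2, 4, 0, 3}
With k = closure, c = complement:
  1. A     = {2, 0}
  2. kA    = {2, 4, 0, 3}
  3. cA    = {6, 5, 1, 4, 3}
  4. ckA   = {6, 5, 1}
  5. kcA   = {6, 5, 1, 4, 0, 3}
  6. ckcA  = {2}
k, c of each give nothing new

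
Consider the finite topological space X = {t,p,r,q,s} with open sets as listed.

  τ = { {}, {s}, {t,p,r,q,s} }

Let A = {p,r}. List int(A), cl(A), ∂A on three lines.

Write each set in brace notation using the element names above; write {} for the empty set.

open subsets of A: {}; so int(A) = {}
closure: X∖int(X∖A) = X∖{s} = {t,p,r,q}
∂A = {t,p,r,q} minus {} = {t,p,r,q}

int(A) = {}
cl(A)  = {t,p,r,q}
∂A     = {t,p,r,q}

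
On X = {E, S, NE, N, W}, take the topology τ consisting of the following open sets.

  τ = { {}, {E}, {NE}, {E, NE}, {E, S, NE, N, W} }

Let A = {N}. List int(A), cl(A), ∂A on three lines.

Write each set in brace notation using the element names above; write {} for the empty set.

int(A) = {}
cl(A)  = {S, N, W}
∂A     = {S, N, W}

U open, U⊆A: {}. int(A) = ⋃ = {}
X∖A={E, S, NE, W}, int(X∖A)={E, NE}, hence cl(A)={S, N, W}
∂A: remove int from cl → {S, N, W}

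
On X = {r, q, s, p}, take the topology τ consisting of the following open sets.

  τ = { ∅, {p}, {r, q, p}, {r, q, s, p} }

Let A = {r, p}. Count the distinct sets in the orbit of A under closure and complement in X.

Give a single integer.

6

X∖A={q, s}, int(X∖A)=∅, hence cl(A)={r, q, s, p}
Orbit (k=closure, c=complement):
  1. A     = {r, p}
  2. kA    = {r, q, s, p}
  3. cA    = {q, s}
  4. ckA   = ∅
  5. kcA   = {r, q, s}
  6. ckcA  = {p}
(closed under both — stop)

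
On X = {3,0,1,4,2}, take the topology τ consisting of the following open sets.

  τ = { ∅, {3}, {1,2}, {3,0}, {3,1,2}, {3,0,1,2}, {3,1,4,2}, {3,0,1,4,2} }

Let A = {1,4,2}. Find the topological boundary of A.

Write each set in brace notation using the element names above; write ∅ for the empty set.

open subsets of A: ∅, {1,2}; so int(A) = {1,2}
closure: X∖int(X∖A) = X∖{3,0} = {1,4,2}
∂A = {1,4,2} minus {1,2} = {4}

{4}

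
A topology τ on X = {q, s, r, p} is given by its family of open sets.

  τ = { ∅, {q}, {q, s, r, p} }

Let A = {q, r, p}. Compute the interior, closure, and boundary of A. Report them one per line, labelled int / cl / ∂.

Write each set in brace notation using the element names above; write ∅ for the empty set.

U open, U⊆A: ∅, {q}. int(A) = ⋃ = {q}
X∖A={s}, int(X∖A)=∅, hence cl(A)={q, s, r, p}
∂A: remove int from cl → {s, r, p}

int(A) = {q}
cl(A)  = {q, s, r, p}
∂A     = {s, r, p}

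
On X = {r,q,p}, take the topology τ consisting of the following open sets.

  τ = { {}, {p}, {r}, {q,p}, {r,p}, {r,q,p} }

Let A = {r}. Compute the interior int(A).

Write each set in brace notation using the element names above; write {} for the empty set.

U open, U⊆A: {}, {r}. int(A) = ⋃ = {r}

{r}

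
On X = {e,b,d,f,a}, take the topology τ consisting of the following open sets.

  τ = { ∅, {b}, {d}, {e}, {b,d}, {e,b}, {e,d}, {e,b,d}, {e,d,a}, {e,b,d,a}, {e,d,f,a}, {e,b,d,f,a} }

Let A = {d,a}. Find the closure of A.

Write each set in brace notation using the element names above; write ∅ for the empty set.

{d,f,a}

X∖A={e,b,f}, int(X∖A)={e,b}, hence cl(A)={d,f,a}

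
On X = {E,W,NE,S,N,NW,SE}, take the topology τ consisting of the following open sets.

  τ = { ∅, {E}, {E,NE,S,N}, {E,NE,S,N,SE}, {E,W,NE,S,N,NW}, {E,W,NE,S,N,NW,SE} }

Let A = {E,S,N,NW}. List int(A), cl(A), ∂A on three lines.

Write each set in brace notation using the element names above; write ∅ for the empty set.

int(A) = {E}
cl(A)  = {E,W,NE,S,N,NW,SE}
∂A     = {W,NE,S,N,NW,SE}

open subsets of A: ∅, {E}; so int(A) = {E}
closure: X∖int(X∖A) = X∖∅ = {E,W,NE,S,N,NW,SE}
∂A = {E,W,NE,S,N,NW,SE} minus {E} = {W,NE,S,N,NW,SE}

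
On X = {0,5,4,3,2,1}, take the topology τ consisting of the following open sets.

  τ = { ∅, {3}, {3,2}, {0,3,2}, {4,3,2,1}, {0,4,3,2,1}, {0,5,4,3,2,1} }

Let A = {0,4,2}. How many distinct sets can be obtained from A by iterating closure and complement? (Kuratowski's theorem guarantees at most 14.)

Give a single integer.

6

cl via duality: int({5,3,1}) = {3}, so X∖{3} = {0,5,4,2,1}
Write k for closure, c for complement:
  1. A     = {0,4,2}
  2. kA    = {0,5,4,2,1}
  3. cA    = {5,3,1}
  4. ckA   = {3}
  5. kcA   = {0,5,4,3,2,1}
  6. ckcA  = ∅
applying k or c yields no new set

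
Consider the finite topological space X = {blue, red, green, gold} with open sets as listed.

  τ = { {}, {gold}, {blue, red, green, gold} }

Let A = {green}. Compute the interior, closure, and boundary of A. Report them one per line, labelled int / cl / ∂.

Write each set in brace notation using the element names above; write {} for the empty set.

int(A) = {}
cl(A)  = {blue, red, green}
∂A     = {blue, red, green}

open subsets of A: {}; so int(A) = {}
closure: X∖int(X∖A) = X∖{gold} = {blue, red, green}
∂A = {blue, red, green} minus {} = {blue, red, green}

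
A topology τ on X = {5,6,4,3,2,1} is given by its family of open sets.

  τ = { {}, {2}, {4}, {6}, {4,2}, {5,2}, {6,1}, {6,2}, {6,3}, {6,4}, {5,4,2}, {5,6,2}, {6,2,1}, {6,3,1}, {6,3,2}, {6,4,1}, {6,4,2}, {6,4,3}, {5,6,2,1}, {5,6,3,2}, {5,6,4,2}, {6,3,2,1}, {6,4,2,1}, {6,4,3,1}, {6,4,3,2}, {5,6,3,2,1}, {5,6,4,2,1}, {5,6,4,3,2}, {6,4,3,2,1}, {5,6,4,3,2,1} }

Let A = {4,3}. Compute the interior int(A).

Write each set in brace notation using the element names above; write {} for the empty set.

{4}

interior: largest open inside A is {4} (from {}, {4})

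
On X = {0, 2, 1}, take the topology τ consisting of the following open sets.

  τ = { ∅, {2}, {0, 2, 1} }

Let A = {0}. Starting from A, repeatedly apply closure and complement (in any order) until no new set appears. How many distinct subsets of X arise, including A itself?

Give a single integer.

6

X∖A={2, 1}, int(X∖A)={2}, hence cl(A)={0, 1}
Orbit (k=closure, c=complement):
  1. A     = {0}
  2. kA    = {0, 1}
  3. cA    = {2, 1}
  4. ckA   = {2}
  5. kcA   = {0, 2, 1}
  6. ckcA  = ∅
(closed under both — stop)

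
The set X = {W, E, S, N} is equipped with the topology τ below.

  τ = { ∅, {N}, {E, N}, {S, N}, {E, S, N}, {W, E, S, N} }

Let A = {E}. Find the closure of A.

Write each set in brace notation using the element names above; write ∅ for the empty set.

{W, E}

cl via duality: int({W, S, N}) = {S, N}, so X∖{S, N} = {W, E}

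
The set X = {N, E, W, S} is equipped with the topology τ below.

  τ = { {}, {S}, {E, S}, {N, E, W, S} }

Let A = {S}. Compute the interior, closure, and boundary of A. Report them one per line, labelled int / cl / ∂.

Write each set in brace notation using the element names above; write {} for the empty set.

interior: largest open inside A is {S} (from {}, {S})
cl via duality: int({N, E, W}) = {}, so X∖{} = {N, E, W, S}
cl∖int = {N, E, W}

int(A) = {S}
cl(A)  = {N, E, W, S}
∂A     = {N, E, W}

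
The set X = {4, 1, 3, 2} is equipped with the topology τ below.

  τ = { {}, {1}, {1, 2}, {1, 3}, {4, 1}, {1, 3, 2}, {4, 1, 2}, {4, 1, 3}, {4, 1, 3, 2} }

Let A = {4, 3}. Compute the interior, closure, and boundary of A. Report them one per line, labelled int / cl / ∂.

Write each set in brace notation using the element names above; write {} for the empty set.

int(A) = {}
cl(A)  = {4, 3}
∂A     = {4, 3}

open subsets of A: {}; so int(A) = {}
closure: X∖int(X∖A) = X∖{1, 2} = {4, 3}
∂A = {4, 3} minus {} = {4, 3}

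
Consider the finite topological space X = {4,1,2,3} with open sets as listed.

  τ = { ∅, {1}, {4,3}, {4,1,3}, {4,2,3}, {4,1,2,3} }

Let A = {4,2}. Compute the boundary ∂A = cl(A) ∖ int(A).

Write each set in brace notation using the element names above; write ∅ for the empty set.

{4,2,3}

opens ⊆ A: ∅; union → int = ∅
complement {1,3}; its interior {1}; cl(A) = X∖{1} = {4,2,3}
boundary = {4,2,3} ∖ ∅ = {4,2,3}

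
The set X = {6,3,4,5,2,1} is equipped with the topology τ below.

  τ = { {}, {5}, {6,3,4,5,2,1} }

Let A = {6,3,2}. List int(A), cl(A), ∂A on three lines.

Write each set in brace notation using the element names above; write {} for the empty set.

interior: largest open inside A is {} (from {})
cl via duality: int({4,5,1}) = {5}, so X∖{5} = {6,3,4,2,1}
cl∖int = {6,3,4,2,1}

int(A) = {}
cl(A)  = {6,3,4,2,1}
∂A     = {6,3,4,2,1}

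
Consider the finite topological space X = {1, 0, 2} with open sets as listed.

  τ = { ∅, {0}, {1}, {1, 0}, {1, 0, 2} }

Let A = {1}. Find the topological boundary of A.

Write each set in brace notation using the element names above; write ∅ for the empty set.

opens ⊆ A: ∅, {1}; union → int = {1}
complement {0, 2}; its interior {0}; cl(A) = X∖{0} = {1, 2}
boundary = {1, 2} ∖ {1} = {2}

{2}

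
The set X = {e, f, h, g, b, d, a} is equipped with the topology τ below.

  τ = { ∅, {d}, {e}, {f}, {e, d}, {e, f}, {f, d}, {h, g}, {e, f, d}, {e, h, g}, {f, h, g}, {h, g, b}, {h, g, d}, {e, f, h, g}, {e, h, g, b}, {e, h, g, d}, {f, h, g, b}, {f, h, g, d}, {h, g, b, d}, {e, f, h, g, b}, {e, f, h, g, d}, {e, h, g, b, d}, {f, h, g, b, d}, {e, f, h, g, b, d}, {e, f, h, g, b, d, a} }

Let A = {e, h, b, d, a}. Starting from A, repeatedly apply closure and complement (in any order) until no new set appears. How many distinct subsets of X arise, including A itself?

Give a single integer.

10

complement {f, g}; its interior {f}; cl(A) = X∖{f} = {e, h, g, b, d, a}
With k = closure, c = complement:
  1. A     = {e, h, b, d, a}
  2. kA    = {e, h, g, b, d, a}
  3. cA    = {f, g}
  4. ckA   = {f}
  5. kcA   = {f, h, g, b, a}
  6. kckA  = {f, a}
  7. ckcA  = {e, d}
  8. ckckA = {e, h, g, b, d}
  9. kckcA = {e, d, a}
  10. ckckcA = {f, h, g, b}
k, c of each give nothing new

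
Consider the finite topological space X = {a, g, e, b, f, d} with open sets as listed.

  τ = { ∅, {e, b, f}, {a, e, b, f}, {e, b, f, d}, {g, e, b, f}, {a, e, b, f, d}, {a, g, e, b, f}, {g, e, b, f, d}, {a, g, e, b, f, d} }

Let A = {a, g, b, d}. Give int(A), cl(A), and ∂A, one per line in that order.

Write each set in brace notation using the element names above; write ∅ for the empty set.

opens ⊆ A: ∅; union → int = ∅
complement {e, f}; its interior ∅; cl(A) = X∖∅ = {a, g, e, b, f, d}
boundary = {a, g, e, b, f, d} ∖ ∅ = {a, g, e, b, f, d}

int(A) = ∅
cl(A)  = {a, g, e, b, f, d}
∂A     = {a, g, e, b, f, d}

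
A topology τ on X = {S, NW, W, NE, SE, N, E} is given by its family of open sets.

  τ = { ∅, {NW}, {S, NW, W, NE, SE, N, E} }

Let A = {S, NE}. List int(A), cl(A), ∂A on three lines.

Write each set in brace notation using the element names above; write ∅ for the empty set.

interior: largest open inside A is ∅ (from ∅)
cl via duality: int({NW, W, SE, N, E}) = {NW}, so X∖{NW} = {S, W, NE, SE, N, E}
cl∖int = {S, W, NE, SE, N, E}

int(A) = ∅
cl(A)  = {S, W, NE, SE, N, E}
∂A     = {S, W, NE, SE, N, E}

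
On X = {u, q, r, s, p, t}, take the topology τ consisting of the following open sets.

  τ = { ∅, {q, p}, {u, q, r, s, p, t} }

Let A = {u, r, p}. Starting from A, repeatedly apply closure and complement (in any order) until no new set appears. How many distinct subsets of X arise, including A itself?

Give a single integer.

complement {q, s, t}; its interior ∅; cl(A) = X∖∅ = {u, q, r, s, p, t}
With k = closure, c = complement:
  1. A     = {u, r, p}
  2. kA    = {u, q, r, s, p, t}
  3. cA    = {q, s, t}
  4. ckA   = ∅
k, c of each give nothing new

4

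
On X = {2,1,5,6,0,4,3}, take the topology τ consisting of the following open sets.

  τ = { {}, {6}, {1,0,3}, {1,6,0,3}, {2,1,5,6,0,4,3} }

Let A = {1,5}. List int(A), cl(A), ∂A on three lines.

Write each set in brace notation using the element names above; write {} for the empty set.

interior: largest open inside A is {} (from {})
cl via duality: int({2,6,0,4,3}) = {6}, so X∖{6} = {2,1,5,0,4,3}
cl∖int = {2,1,5,0,4,3}

int(A) = {}
cl(A)  = {2,1,5,0,4,3}
∂A     = {2,1,5,0,4,3}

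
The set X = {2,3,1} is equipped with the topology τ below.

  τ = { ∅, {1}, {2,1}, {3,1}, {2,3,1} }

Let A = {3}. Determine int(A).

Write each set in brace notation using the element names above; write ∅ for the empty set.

∅

U open, U⊆A: ∅. int(A) = ⋃ = ∅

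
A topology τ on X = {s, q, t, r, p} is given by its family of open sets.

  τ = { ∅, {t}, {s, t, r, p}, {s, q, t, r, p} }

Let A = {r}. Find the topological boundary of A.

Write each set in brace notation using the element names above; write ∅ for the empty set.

{s, q, r, p}

opens ⊆ A: ∅; union → int = ∅
complement {s, q, t, p}; its interior {t}; cl(A) = X∖{t} = {s, q, r, p}
boundary = {s, q, r, p} ∖ ∅ = {s, q, r, p}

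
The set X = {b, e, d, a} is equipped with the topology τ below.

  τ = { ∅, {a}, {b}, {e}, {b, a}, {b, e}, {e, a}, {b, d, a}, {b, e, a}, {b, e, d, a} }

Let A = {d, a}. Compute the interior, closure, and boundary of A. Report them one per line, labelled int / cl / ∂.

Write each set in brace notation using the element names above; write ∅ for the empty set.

int(A) = {a}
cl(A)  = {d, a}
∂A     = {d}

U open, U⊆A: ∅, {a}. int(A) = ⋃ = {a}
X∖A={b, e}, int(X∖A)={b, e}, hence cl(A)={d, a}
∂A: remove int from cl → {d}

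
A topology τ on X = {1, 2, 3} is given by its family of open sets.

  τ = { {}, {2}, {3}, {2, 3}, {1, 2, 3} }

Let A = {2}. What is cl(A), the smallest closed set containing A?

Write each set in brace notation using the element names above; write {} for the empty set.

{1, 2}

cl via duality: int({1, 3}) = {3}, so X∖{3} = {1, 2}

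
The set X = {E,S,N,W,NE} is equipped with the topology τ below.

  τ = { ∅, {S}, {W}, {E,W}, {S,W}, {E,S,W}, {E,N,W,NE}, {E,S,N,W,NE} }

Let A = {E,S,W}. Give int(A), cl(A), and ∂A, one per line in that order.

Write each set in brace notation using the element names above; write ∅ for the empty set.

int(A) = {E,S,W}
cl(A)  = {E,S,N,W,NE}
∂A     = {N,NE}

interior: largest open inside A is {E,S,W} (from ∅, {S}, {W}, {S,W}, {E,W}, {E,S,W})
cl via duality: int({N,NE}) = ∅, so X∖∅ = {E,S,N,W,NE}
cl∖int = {N,NE}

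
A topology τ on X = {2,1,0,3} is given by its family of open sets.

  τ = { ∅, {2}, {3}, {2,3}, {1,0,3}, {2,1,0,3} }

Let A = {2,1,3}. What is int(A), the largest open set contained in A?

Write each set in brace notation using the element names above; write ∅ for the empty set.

{2,3}

U open, U⊆A: ∅, {2}, {3}, {2,3}. int(A) = ⋃ = {2,3}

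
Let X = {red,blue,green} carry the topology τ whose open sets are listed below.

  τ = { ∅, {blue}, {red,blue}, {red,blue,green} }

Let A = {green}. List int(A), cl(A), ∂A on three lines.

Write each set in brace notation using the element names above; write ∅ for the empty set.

open subsets of A: ∅; so int(A) = ∅
closure: X∖int(X∖A) = X∖{red,blue} = {green}
∂A = {green} minus ∅ = {green}

int(A) = ∅
cl(A)  = {green}
∂A     = {green}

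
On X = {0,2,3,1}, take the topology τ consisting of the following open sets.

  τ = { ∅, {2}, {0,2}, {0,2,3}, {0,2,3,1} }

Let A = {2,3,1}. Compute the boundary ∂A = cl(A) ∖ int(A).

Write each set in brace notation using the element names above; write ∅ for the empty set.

open subsets of A: ∅, {2}; so int(A) = {2}
closure: X∖int(X∖A) = X∖∅ = {0,2,3,1}
∂A = {0,2,3,1} minus {2} = {0,3,1}

{0,3,1}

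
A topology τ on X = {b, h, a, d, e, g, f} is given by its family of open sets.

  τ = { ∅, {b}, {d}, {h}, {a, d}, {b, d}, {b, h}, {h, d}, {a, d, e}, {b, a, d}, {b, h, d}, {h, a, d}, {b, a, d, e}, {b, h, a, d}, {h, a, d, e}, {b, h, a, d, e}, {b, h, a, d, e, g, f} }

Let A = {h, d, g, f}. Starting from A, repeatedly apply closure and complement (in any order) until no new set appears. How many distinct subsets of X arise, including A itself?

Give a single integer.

8

cl via duality: int({b, a, e}) = {b}, so X∖{b} = {h, a, d, e, g, f}
Write k for closure, c for complement:
  1. A     = {h, d, g, f}
  2. kA    = {h, a, d, e, g, f}
  3. cA    = {b, a, e}
  4. ckA   = {b}
  5. kcA   = {b, a, e, g, f}
  6. kckA  = {b, g, f}
  7. ckcA  = {h, d}
  8. ckckA = {h, a, d, e}
applying k or c yields no new set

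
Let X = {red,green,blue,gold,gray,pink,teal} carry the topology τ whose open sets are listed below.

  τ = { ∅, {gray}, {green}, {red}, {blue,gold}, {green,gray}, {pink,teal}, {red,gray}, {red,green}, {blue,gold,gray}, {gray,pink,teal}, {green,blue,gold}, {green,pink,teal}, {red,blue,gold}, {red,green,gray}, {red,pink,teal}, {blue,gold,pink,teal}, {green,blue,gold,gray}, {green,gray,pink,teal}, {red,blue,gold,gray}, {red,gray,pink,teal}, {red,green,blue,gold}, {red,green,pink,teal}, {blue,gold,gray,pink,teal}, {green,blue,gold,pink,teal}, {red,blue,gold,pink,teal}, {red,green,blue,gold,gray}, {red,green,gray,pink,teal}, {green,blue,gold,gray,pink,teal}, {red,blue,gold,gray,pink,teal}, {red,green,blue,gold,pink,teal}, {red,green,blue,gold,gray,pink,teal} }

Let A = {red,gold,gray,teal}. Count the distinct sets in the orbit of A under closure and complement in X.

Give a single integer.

X∖A={green,blue,pink}, int(X∖A)={green}, hence cl(A)={red,blue,gold,gray,pink,teal}
Orbit (k=closure, c=complement):
  1. A     = {red,gold,gray,teal}
  2. kA    = {red,blue,gold,gray,pink,teal}
  3. cA    = {green,blue,pink}
  4. ckA   = {green}
  5. kcA   = {green,blue,gold,pink,teal}
  6. ckcA  = {red,gray}
(closed under both — stop)

6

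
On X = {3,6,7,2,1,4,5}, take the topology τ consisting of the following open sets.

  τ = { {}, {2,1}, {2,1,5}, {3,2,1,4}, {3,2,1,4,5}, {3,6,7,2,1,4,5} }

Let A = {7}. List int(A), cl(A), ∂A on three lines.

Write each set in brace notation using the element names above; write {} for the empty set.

open subsets of A: {}; so int(A) = {}
closure: X∖int(X∖A) = X∖{3,2,1,4,5} = {6,7}
∂A = {6,7} minus {} = {6,7}

int(A) = {}
cl(A)  = {6,7}
∂A     = {6,7}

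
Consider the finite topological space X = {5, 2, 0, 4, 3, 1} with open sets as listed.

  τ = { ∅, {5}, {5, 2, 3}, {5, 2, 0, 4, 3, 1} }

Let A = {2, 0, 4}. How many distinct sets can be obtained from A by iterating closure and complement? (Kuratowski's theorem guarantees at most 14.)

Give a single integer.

6

X∖A={5, 3, 1}, int(X∖A)={5}, hence cl(A)={2, 0, 4, 3, 1}
Orbit (k=closure, c=complement):
  1. A     = {2, 0, 4}
  2. kA    = {2, 0, 4, 3, 1}
  3. cA    = {5, 3, 1}
  4. ckA   = {5}
  5. kcA   = {5, 2, 0, 4, 3, 1}
  6. ckcA  = ∅
(closed under both — stop)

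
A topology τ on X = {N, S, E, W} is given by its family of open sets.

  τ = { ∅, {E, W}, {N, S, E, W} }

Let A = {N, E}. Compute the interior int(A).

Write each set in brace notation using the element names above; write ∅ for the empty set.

U open, U⊆A: ∅. int(A) = ⋃ = ∅

∅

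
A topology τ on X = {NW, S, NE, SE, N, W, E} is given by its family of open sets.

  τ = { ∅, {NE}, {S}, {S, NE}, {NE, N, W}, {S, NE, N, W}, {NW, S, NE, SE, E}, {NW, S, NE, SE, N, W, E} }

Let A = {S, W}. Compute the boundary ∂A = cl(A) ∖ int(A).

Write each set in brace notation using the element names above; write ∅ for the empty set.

{NW, SE, N, W, E}

U open, U⊆A: ∅, {S}. int(A) = ⋃ = {S}
X∖A={NW, NE, SE, N, E}, int(X∖A)={NE}, hence cl(A)={NW, S, SE, N, W, E}
∂A: remove int from cl → {NW, SE, N, W, E}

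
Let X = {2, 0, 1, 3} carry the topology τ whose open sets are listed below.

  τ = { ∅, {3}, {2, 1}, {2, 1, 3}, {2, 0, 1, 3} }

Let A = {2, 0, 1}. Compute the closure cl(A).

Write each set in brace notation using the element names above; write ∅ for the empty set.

cl via duality: int({3}) = {3}, so X∖{3} = {2, 0, 1}

{2, 0, 1}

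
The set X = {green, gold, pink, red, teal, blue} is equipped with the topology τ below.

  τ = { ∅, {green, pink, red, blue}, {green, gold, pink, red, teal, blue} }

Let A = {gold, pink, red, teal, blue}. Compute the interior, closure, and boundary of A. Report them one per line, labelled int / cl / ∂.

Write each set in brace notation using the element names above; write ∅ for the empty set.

open subsets of A: ∅; so int(A) = ∅
closure: X∖int(X∖A) = X∖∅ = {green, gold, pink, red, teal, blue}
∂A = {green, gold, pink, red, teal, blue} minus ∅ = {green, gold, pink, red, teal, blue}

int(A) = ∅
cl(A)  = {green, gold, pink, red, teal, blue}
∂A     = {green, gold, pink, red, teal, blue}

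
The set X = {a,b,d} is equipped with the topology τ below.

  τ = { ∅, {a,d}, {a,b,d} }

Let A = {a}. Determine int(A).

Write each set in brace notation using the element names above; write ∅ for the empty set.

open subsets of A: ∅; so int(A) = ∅

∅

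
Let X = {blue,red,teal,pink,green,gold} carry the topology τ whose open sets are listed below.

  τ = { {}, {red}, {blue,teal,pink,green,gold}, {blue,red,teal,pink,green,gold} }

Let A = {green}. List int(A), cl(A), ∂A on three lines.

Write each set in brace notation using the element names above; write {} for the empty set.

int(A) = {}
cl(A)  = {blue,teal,pink,green,gold}
∂A     = {blue,teal,pink,green,gold}

open subsets of A: {}; so int(A) = {}
closure: X∖int(X∖A) = X∖{red} = {blue,teal,pink,green,gold}
∂A = {blue,teal,pink,green,gold} minus {} = {blue,teal,pink,green,gold}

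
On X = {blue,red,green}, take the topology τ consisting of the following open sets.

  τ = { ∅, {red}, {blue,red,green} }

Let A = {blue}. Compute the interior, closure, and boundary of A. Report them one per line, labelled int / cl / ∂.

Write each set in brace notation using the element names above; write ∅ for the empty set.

int(A) = ∅
cl(A)  = {blue,green}
∂A     = {blue,green}

open subsets of A: ∅; so int(A) = ∅
closure: X∖int(X∖A) = X∖{red} = {blue,green}
∂A = {blue,green} minus ∅ = {blue,green}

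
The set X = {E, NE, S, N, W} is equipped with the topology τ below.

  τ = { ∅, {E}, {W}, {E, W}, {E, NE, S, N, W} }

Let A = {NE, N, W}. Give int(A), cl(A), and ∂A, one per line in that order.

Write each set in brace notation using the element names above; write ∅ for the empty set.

int(A) = {W}
cl(A)  = {NE, S, N, W}
∂A     = {NE, S, N}

open subsets of A: ∅, {W}; so int(A) = {W}
closure: X∖int(X∖A) = X∖{E} = {NE, S, N, W}
∂A = {NE, S, N, W} minus {W} = {NE, S, N}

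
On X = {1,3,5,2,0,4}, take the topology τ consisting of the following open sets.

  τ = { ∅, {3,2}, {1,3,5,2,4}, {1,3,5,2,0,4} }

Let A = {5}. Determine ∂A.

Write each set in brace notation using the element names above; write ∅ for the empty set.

U open, U⊆A: ∅. int(A) = ⋃ = ∅
X∖A={1,3,2,0,4}, int(X∖A)={3,2}, hence cl(A)={1,5,0,4}
∂A: remove int from cl → {1,5,0,4}

{1,5,0,4}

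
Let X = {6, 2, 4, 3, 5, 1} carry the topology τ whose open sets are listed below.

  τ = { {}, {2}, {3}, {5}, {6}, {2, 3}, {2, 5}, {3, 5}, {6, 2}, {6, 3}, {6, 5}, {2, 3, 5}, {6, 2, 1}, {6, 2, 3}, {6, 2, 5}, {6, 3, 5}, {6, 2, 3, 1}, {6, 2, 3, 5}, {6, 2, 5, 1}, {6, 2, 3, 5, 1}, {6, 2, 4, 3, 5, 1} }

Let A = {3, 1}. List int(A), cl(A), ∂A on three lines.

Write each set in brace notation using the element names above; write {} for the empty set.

U open, U⊆A: {}, {3}. int(A) = ⋃ = {3}
X∖A={6, 2, 4, 5}, int(X∖A)={6, 2, 5}, hence cl(A)={4, 3, 1}
∂A: remove int from cl → {4, 1}

int(A) = {3}
cl(A)  = {4, 3, 1}
∂A     = {4, 1}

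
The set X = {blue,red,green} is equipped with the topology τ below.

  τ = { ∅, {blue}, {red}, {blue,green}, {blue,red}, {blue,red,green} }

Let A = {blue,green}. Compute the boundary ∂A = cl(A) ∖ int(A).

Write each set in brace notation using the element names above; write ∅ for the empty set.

∅

U open, U⊆A: ∅, {blue}, {blue,green}. int(A) = ⋃ = {blue,green}
X∖A={red}, int(X∖A)={red}, hence cl(A)={blue,green}
∂A: remove int from cl → ∅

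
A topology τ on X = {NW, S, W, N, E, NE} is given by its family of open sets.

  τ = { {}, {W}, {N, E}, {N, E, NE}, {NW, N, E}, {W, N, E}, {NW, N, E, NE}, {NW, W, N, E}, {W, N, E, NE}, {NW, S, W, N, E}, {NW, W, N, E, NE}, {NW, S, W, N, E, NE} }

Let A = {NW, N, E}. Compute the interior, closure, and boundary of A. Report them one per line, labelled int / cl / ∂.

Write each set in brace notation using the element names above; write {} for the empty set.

int(A) = {NW, N, E}
cl(A)  = {NW, S, N, E, NE}
∂A     = {S, NE}

open subsets of A: {}, {N, E}, {NW, N, E}; so int(A) = {NW, N, E}
closure: X∖int(X∖A) = X∖{W} = {NW, S, N, E, NE}
∂A = {NW, S, N, E, NE} minus {NW, N, E} = {S, NE}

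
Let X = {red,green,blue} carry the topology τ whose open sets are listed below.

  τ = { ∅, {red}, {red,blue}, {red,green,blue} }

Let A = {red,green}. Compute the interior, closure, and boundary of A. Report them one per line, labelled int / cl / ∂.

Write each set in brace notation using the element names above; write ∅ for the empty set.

int(A) = {red}
cl(A)  = {red,green,blue}
∂A     = {green,blue}

opens ⊆ A: ∅, {red}; union → int = {red}
complement {blue}; its interior ∅; cl(A) = X∖∅ = {red,green,blue}
boundary = {red,green,blue} ∖ {red} = {green,blue}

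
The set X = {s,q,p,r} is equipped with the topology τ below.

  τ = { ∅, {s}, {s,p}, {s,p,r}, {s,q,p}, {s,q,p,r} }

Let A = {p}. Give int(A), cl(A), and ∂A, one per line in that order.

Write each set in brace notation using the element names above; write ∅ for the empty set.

int(A) = ∅
cl(A)  = {q,p,r}
∂A     = {q,p,r}

U open, U⊆A: ∅. int(A) = ⋃ = ∅
X∖A={s,q,r}, int(X∖A)={s}, hence cl(A)={q,p,r}
∂A: remove int from cl → {q,p,r}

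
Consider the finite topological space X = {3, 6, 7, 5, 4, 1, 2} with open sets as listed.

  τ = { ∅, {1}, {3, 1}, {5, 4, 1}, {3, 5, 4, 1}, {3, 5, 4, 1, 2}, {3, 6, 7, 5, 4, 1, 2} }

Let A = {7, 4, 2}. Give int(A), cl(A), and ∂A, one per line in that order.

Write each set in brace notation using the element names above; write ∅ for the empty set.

int(A) = ∅
cl(A)  = {6, 7, 5, 4, 2}
∂A     = {6, 7, 5, 4, 2}

opens ⊆ A: ∅; union → int = ∅
complement {3, 6, 5, 1}; its interior {3, 1}; cl(A) = X∖{3, 1} = {6, 7, 5, 4, 2}
boundary = {6, 7, 5, 4, 2} ∖ ∅ = {6, 7, 5, 4, 2}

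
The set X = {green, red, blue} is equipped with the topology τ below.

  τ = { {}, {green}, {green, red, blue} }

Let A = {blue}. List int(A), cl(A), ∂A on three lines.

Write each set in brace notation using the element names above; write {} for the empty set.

opens ⊆ A: {}; union → int = {}
complement {green, red}; its interior {green}; cl(A) = X∖{green} = {red, blue}
boundary = {red, blue} ∖ {} = {red, blue}

int(A) = {}
cl(A)  = {red, blue}
∂A     = {red, blue}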